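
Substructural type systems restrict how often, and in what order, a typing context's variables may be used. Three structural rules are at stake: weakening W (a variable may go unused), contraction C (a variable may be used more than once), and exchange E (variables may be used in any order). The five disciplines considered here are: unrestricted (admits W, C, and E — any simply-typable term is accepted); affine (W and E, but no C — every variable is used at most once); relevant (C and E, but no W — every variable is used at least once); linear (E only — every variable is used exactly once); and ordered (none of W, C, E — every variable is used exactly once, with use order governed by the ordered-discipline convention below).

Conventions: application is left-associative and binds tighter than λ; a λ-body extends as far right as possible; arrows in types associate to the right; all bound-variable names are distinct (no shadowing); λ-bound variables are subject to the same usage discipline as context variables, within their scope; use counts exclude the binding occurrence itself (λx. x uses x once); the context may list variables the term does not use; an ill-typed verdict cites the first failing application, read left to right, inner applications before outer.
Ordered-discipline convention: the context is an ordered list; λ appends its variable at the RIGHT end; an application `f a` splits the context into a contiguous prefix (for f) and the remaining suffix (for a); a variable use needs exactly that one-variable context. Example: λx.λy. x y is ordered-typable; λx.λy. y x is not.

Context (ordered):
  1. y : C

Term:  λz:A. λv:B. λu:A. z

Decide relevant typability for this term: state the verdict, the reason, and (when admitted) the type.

no — y, v, u left unused
variable uses: y ×0; z [bound] ×1; v [bound] ×0; u [bound] ×0
use order (left to right): z
typing: the term checks, with type A → B → A → A
summary: ordered ✗, linear ✗, affine ✓, relevant ✗, unrestricted ✓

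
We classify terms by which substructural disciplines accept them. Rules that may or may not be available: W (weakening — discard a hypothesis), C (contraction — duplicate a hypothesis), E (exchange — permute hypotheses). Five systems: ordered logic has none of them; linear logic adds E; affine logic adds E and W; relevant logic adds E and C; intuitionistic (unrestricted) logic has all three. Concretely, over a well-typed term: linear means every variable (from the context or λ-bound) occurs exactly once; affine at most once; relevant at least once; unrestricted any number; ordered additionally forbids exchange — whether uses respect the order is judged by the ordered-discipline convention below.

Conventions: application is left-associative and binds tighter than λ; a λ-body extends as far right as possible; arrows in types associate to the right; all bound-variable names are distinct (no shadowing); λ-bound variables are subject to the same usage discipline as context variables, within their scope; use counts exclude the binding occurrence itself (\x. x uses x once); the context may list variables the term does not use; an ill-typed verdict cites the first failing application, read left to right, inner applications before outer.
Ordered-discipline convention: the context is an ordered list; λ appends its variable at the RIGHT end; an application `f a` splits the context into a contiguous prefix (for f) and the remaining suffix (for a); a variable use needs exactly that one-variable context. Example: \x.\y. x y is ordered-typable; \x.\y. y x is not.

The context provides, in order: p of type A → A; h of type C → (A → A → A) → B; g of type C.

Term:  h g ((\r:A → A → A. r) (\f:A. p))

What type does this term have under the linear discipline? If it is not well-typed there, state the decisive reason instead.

not well-typed under linear — f never used (weakening)
usage: p=1; h=1; g=1; r (λ-bound)=1; f (λ-bound)=0
uses in reading order: h, g, r, p
typing: well-typed — term : B
per-discipline verdicts: ordered ✗, linear ✗, affine ✓, relevant ✗, unrestricted ✓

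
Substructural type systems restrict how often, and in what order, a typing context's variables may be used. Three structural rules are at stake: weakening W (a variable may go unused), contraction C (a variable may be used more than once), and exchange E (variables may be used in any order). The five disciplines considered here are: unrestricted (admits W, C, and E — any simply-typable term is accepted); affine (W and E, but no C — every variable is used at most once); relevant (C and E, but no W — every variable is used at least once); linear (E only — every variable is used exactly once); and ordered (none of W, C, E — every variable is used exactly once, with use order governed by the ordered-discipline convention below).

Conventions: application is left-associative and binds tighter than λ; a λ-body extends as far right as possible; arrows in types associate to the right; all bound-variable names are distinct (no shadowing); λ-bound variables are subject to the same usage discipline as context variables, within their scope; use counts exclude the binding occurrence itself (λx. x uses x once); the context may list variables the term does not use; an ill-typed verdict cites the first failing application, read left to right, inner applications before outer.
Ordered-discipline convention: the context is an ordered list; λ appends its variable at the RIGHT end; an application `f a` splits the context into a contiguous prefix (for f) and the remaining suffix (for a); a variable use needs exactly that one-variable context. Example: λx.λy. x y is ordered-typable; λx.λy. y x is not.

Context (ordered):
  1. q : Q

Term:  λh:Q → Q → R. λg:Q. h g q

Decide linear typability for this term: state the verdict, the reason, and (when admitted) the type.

yes — single use per variable (q, h, g); term : (Q → Q → R) → Q → R
variable uses: q: 1×; h [bound]: 1×; g [bound]: 1×
left-to-right use order: h, g, q
typing: ✓ — (Q → Q → R) → Q → R
all disciplines: ordered ✗; linear ✓; affine ✓; relevant ✓; unrestricted ✓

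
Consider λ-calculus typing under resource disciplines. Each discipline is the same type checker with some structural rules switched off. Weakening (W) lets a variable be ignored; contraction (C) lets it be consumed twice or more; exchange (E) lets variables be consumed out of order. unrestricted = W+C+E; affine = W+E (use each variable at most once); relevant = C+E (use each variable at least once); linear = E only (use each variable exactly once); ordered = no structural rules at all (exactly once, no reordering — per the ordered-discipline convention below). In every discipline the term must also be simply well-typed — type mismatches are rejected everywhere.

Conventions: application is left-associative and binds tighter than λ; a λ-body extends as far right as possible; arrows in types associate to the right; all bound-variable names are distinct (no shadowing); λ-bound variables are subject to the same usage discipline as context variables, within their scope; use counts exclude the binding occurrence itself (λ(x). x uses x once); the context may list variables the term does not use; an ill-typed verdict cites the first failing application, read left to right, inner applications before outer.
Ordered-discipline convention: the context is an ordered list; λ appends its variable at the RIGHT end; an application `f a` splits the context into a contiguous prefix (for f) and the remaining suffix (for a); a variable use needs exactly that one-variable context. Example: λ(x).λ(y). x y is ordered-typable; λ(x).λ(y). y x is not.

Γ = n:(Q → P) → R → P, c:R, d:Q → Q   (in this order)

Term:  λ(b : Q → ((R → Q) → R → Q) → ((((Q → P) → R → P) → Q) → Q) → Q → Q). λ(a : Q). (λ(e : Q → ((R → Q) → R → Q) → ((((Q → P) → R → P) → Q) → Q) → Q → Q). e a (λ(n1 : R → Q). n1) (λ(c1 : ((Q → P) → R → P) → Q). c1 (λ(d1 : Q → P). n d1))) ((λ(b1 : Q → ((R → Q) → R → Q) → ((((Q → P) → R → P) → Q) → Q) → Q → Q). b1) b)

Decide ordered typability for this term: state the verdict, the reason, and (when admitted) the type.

no — unused: c, d — weakening required
usage: n: 1×; c: 0×; d: 0×; b [bound]: 1×; a [bound]: 1×; e [bound]: 1×; n1 [bound]: 1×; c1 [bound]: 1×; d1 [bound]: 1×; b1 [bound]: 1×
left-to-right use order: e, a, n1, c1, n, d1, b1, b
typing: ✓ — (Q → ((R → Q) → R → Q) → ((((Q → P) → R → P) → Q) → Q) → Q → Q) → Q → Q → Q
all disciplines: ordered ✗ | linear ✗ | affine ✓ | relevant ✗ | unrestricted ✓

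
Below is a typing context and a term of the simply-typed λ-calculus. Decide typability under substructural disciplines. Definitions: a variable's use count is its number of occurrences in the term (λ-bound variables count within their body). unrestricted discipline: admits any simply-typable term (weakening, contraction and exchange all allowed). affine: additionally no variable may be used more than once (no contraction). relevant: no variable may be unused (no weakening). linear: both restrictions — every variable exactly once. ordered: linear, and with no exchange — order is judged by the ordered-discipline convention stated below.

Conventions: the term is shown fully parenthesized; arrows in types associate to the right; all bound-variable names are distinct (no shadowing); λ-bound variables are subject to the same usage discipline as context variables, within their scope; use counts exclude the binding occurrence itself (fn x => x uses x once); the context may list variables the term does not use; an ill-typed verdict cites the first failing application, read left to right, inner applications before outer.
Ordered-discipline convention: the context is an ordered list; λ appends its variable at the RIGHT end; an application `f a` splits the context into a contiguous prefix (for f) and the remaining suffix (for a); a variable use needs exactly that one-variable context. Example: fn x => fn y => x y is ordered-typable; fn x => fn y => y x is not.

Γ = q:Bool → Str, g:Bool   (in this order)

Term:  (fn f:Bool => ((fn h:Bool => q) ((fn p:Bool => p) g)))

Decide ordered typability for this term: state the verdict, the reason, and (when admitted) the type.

no — unused: f, h — weakening required
variable uses: q: 1, g: 1, f (bound): 0, h (bound): 0, p (bound): 1
uses in reading order: q, p, g
typing: well-typed — term : Bool → Bool → Str
per-discipline verdicts: ordered ✗; linear ✗; affine ✓; relevant ✗; unrestricted ✓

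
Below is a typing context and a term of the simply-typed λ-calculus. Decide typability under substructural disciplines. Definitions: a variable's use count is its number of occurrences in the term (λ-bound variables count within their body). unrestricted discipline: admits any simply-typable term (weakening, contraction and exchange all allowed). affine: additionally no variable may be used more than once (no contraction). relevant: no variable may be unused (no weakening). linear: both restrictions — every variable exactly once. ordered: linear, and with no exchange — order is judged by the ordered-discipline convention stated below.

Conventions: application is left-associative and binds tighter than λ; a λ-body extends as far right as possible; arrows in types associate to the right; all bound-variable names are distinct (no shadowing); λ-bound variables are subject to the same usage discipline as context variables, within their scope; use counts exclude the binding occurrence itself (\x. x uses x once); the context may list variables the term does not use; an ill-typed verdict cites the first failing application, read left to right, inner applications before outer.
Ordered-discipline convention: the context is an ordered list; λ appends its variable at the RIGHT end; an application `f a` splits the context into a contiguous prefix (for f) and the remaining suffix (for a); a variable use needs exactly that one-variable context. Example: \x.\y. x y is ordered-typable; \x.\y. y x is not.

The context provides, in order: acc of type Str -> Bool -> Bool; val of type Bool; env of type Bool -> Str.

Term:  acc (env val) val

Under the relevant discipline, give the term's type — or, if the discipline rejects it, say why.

term : Bool
use counts: acc: 1; val: 2; env: 1
left-to-right use order: acc, env, val, val
typing: the term checks, with type Bool
all disciplines: ordered ✗ | linear ✗ | affine ✗ | relevant ✓ | unrestricted ✓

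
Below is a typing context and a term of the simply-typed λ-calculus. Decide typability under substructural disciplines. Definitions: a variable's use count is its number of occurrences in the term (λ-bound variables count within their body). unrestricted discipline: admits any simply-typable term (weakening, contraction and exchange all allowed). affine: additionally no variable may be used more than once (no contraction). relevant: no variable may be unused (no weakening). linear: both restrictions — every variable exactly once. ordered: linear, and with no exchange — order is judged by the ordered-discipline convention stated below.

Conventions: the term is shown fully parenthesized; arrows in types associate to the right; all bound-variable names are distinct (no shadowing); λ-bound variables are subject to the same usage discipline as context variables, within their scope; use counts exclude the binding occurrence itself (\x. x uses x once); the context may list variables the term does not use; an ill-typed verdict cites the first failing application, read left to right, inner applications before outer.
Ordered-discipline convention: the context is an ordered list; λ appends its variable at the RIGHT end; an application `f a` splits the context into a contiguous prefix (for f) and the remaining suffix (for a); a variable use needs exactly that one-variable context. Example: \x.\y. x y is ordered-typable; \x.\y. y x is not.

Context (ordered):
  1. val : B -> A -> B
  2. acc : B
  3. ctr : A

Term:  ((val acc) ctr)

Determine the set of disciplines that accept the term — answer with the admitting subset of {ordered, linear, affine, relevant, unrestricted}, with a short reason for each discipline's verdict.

admitted in: ordered, linear, affine, relevant, unrestricted
counts: val: 1×; acc: 1×; ctr: 1×
use order (left to right): val, acc, ctr
typing: well-typed — term : B
ordered: ✓ — val, acc, ctr: once each, no exchange needed
linear: ✓ — each of val, acc, ctr used exactly once
affine: ✓ — no duplicate uses among val, acc, ctr
relevant: ✓ — at least one use each (val, acc, ctr)
unrestricted: ✓ — simply typable at B; W, C, E all held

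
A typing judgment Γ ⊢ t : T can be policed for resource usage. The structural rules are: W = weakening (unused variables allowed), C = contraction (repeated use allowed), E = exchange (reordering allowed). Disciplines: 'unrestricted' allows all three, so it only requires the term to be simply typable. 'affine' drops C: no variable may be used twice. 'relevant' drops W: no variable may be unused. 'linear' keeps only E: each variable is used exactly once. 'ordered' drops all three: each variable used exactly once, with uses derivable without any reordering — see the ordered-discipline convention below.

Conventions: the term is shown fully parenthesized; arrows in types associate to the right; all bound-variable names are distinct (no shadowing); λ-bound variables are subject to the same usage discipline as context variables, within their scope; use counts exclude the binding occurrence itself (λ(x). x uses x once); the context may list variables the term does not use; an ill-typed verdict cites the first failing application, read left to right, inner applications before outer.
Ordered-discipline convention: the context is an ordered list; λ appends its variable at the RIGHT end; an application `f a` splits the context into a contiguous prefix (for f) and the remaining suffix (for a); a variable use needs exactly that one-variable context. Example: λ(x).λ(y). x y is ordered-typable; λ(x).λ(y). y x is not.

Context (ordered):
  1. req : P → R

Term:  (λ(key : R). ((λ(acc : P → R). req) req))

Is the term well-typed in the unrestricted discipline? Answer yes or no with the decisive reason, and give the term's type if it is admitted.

yes — type-checks (R → P → R) and nothing is barred; term : R → P → R
use counts: req ×2; key (λ-bound) ×0; acc (λ-bound) ×0
uses in reading order: req, req
typing: well-typed — term : R → P → R
across the five disciplines: ordered ✗ | linear ✗ | affine ✗ | relevant ✗ | unrestricted ✓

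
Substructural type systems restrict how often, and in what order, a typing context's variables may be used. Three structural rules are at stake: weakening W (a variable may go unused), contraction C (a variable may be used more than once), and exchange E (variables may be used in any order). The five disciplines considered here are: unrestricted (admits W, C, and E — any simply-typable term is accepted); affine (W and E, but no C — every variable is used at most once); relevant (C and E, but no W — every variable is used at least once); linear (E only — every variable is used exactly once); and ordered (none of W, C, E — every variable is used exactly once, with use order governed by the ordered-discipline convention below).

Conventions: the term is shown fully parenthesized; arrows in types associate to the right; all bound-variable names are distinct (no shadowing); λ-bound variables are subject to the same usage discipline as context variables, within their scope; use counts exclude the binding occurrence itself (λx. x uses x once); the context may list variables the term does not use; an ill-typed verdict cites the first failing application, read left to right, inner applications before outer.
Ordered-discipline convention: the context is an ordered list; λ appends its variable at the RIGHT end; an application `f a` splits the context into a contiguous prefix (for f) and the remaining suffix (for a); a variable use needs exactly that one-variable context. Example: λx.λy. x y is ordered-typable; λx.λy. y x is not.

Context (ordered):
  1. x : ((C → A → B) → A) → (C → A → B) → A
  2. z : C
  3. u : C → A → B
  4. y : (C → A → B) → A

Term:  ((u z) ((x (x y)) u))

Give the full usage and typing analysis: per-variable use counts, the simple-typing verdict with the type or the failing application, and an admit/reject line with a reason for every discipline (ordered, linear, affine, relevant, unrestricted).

variable uses: x ×2; z ×1; u ×2; y ×1
left-to-right use order: u, z, x, x, y, u
typing: well-typed at B
ordered: ✗, uses contraction: x ×2, u ×2
linear: ✗, uses contraction: x ×2, u ×2
affine: ✗, uses contraction: x ×2, u ×2
relevant: ✓, every one of x, z, u, y appears
unrestricted: ✓, typability at B is all that's needed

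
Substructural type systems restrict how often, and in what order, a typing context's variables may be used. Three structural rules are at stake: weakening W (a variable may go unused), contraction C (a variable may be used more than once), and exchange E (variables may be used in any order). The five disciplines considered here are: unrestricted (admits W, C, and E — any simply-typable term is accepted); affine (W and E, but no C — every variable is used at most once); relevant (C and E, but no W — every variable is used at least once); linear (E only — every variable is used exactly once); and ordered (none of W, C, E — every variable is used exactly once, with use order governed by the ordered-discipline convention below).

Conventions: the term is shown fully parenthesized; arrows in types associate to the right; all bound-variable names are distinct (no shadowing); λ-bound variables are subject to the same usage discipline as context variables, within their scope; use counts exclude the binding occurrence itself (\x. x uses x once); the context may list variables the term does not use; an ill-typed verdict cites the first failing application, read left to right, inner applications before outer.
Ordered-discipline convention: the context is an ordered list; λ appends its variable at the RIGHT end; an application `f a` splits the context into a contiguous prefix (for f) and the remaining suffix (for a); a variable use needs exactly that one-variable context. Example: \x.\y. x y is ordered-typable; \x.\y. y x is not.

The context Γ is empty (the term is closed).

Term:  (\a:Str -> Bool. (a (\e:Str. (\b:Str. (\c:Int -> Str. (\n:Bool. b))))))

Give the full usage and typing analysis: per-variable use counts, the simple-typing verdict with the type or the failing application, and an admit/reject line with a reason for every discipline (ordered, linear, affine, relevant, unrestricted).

use counts: a [bound]: 1×, e [bound]: 0×, b [bound]: 1×, c [bound]: 0×, n [bound]: 0×
use order (left to right): a, b
typing: ill-typed: an application expects Str but receives Str -> Str -> (Int -> Str) -> Bool -> Str
ordered: ✗, the type mismatch rejects it
linear: ✗, not simply typable
affine: ✗, fails simple typing
relevant: ✗, a type mismatch blocks all five
unrestricted: ✗, the type mismatch rejects it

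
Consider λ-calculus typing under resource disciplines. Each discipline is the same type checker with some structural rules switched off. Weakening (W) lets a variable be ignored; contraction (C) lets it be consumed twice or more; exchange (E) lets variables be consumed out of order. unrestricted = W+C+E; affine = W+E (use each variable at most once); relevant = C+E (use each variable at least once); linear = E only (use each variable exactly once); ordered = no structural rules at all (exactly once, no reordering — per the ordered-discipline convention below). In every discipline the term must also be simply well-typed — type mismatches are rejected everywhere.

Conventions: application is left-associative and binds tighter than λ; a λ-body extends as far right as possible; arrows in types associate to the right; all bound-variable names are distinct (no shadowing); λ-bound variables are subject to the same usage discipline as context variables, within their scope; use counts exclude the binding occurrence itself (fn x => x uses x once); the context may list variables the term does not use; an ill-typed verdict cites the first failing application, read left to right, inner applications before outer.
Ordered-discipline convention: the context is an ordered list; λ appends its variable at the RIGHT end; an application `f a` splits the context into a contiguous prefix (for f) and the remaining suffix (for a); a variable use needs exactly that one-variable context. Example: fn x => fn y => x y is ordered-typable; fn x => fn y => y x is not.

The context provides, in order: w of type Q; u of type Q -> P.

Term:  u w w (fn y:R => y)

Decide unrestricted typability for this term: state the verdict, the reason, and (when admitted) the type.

no — not simply typable
variable uses: w ×2; u ×1; y (bound) ×1
use order (left to right): u, w, w, y
typing: ill-typed: non-function type P applied to an argument
summary: ordered ✗ · linear ✗ · affine ✗ · relevant ✗ · unrestricted ✗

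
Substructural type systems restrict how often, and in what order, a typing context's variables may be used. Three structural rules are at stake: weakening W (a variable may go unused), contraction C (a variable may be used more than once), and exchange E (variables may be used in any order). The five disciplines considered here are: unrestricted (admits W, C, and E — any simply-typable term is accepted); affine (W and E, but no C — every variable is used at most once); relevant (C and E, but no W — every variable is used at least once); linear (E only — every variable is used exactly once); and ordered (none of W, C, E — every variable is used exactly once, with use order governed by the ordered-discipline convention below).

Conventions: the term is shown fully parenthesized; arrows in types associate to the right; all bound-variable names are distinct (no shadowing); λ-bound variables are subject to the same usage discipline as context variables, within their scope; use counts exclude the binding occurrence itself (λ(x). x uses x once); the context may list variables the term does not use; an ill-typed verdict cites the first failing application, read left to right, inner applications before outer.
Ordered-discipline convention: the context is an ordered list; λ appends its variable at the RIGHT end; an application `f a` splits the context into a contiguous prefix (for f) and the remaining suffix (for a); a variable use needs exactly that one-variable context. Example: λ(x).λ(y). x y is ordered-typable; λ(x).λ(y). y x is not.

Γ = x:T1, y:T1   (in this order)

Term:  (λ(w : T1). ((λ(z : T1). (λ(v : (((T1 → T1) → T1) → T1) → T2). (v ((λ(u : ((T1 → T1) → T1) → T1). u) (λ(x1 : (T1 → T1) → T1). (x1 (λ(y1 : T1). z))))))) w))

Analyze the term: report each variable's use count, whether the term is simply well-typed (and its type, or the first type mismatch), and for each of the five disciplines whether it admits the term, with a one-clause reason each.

use counts: x: 0; y: 0; w (bound): 1; z (bound): 1; v (bound): 1; u (bound): 1; x1 (bound): 1; y1 (bound): 0
order of uses: v, u, x1, z, w
typing: well-typed — term : T1 → ((((T1 → T1) → T1) → T1) → T2) → T2
ordered: ✗ — x, y, y1 left unused
linear: ✗ — x, y, y1 left unused
affine: ✓ — x, y, w, z, v, u, x1, y1: no repeats, contraction unneeded
relevant: ✗ — x, y, y1 left unused
unrestricted: ✓ — simply typable at T1 → ((((T1 → T1) → T1) → T1) → T2) → T2; W, C, E all held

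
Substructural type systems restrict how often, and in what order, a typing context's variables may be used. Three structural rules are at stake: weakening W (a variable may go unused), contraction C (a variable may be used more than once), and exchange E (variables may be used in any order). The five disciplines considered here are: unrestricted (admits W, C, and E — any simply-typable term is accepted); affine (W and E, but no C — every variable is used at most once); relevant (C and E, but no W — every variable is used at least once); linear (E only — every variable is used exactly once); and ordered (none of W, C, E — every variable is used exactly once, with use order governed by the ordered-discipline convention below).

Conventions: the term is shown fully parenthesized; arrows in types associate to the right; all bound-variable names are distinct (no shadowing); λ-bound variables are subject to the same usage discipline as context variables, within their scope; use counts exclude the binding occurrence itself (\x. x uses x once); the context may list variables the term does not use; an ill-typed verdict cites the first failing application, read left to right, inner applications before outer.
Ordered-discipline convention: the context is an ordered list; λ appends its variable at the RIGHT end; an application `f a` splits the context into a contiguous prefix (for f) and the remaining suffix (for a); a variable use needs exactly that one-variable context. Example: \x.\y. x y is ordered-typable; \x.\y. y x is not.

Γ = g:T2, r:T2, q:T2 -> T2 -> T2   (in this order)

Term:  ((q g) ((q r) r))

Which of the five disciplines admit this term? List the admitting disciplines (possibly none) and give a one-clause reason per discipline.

admitted by: relevant, unrestricted
counts: g: 1, r: 2, q: 2
use order (left to right): q, g, q, r, r
typing: well-typed — term : T2
ordered ✗ (repeated use of r ×2, q ×2)
linear ✗ (repeated use of r ×2, q ×2)
affine ✗ (repeated use of r ×2, q ×2)
relevant ✓ (none of g, r, q goes unused)
unrestricted ✓ (well-typed at T2; no restrictions here)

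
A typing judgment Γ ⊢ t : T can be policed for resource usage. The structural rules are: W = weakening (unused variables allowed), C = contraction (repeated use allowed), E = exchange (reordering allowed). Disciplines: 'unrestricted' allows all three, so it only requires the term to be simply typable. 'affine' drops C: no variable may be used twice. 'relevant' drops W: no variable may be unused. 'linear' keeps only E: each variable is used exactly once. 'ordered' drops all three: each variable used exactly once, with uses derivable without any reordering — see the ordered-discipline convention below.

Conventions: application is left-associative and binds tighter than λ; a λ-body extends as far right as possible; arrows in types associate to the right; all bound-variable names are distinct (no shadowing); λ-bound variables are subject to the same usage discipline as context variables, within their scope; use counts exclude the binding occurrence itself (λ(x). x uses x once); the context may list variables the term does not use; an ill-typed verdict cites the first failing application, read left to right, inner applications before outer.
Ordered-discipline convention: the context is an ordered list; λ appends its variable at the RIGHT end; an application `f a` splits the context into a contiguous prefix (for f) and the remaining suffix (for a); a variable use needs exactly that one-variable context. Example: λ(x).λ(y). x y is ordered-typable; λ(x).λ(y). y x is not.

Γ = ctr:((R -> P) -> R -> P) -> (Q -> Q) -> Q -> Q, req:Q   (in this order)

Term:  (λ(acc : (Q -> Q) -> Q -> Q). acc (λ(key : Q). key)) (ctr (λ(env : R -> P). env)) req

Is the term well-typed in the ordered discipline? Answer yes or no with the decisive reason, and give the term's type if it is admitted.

yes — one use each (ctr, req, acc, key, env); ordered split holds; term : Q
usage: ctr=1; req=1; acc (λ-bound)=1; key (λ-bound)=1; env (λ-bound)=1
order of uses: acc, key, ctr, env, req
typing: well-typed at Q
summary: ordered ✓; linear ✓; affine ✓; relevant ✓; unrestricted ✓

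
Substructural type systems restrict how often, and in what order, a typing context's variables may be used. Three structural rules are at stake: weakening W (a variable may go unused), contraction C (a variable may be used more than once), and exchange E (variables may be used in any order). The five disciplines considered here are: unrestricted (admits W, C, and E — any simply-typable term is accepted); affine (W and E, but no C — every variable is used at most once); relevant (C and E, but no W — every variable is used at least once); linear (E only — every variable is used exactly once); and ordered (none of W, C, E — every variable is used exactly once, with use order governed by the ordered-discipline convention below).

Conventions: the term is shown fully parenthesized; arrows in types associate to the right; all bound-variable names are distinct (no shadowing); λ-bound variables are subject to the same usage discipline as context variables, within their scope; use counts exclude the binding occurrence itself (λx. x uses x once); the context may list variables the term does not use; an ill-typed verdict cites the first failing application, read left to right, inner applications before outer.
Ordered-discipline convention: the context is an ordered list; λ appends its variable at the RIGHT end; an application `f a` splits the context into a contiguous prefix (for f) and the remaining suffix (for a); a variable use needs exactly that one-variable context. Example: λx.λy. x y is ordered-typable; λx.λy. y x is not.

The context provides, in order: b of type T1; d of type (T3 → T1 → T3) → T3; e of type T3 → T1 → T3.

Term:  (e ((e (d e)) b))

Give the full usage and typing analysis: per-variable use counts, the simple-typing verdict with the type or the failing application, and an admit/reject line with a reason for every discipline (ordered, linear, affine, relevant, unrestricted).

variable uses: b ×1, d ×1, e ×3
use order (left to right): e, e, d, e, b
typing: ✓ — T1 → T3
ordered ✗ (uses contraction: e ×3)
linear ✗ (uses contraction: e ×3)
affine ✗ (uses contraction: e ×3)
relevant ✓ (none of b, d, e goes unused)
unrestricted ✓ (well-typed at T1 → T3; no restrictions here)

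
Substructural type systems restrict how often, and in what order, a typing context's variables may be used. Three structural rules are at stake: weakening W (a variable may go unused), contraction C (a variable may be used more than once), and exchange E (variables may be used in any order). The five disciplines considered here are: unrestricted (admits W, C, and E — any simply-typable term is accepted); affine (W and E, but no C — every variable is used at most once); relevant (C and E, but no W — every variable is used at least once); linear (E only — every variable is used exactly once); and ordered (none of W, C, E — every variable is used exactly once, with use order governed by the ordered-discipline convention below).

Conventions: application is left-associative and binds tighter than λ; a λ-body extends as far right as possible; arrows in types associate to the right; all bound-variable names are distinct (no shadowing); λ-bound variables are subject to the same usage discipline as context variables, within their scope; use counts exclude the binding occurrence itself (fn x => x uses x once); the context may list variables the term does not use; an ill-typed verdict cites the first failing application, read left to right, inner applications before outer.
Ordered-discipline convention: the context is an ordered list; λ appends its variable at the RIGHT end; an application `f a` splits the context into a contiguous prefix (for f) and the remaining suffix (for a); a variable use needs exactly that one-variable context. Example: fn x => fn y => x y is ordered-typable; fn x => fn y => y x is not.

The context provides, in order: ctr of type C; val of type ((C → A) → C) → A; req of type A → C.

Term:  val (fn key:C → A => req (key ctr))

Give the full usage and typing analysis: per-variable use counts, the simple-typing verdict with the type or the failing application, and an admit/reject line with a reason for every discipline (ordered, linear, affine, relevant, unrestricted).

variable uses: ctr ×1; val ×1; req ×1; key (λ-bound) ×1
use order (left to right): val, req, key, ctr
typing: the term checks, with type A
ordered: ✗ — no contiguous prefix/suffix split fits val, req, key, ctr
linear: ✓ — ctr, val, req, key: one use apiece
affine: ✓ — ctr, val, req, key: no repeats, contraction unneeded
relevant: ✓ — ctr, val, req, key: all used, weakening unneeded
unrestricted: ✓ — type-checks (A) and nothing is barred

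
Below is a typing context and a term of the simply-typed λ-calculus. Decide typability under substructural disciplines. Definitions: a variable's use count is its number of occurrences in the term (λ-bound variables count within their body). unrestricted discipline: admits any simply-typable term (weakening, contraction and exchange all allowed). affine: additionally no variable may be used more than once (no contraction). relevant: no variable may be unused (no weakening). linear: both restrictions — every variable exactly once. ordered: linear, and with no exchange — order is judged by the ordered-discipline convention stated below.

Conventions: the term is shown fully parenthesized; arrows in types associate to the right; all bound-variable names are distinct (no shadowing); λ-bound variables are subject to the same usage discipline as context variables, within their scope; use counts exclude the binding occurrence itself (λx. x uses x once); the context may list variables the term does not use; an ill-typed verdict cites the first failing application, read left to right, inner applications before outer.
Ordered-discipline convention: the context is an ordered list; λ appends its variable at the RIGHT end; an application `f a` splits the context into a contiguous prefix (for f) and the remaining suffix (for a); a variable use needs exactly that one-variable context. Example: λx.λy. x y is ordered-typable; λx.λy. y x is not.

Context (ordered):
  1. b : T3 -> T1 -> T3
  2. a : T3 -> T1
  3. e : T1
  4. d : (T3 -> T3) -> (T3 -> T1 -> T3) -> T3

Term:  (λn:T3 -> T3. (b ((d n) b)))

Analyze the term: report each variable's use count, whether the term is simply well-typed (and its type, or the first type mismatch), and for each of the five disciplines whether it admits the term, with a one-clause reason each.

usage: b: 2, a: 0, e: 0, d: 1, n (bound): 1
order of uses: b, d, n, b
typing: ✓ — (T3 -> T3) -> T1 -> T3
ordered: ✗ — repeated use of b ×2; unused: a, e — weakening required
linear: ✗ — repeated use of b ×2; unused: a, e — weakening required
affine: ✗ — repeated use of b ×2
relevant: ✗ — unused: a, e — weakening required
unrestricted: ✓ — typability at (T3 -> T3) -> T1 -> T3 is all that's needed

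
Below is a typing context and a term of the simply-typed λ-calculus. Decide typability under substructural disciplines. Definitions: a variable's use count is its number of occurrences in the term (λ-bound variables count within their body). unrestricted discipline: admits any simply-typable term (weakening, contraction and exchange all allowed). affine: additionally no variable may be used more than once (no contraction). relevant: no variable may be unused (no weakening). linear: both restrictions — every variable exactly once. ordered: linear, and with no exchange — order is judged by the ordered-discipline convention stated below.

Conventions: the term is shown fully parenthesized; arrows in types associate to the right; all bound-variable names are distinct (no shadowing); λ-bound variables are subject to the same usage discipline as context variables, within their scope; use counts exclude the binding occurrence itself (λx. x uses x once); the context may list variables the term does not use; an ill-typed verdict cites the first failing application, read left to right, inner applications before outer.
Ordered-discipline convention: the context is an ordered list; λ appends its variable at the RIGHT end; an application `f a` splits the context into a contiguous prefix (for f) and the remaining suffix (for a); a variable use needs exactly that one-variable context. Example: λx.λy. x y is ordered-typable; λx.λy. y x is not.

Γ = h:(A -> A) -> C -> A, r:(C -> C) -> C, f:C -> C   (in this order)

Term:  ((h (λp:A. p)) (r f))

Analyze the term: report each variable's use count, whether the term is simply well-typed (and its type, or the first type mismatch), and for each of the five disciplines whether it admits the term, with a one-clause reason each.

usage: h=1, r=1, f=1, p (bound)=1
order of uses: h, p, r, f
typing: ✓ — A
ordered: ✓ — h, r, f, p: once each, no exchange needed
linear: ✓ — each of h, r, f, p used exactly once
affine: ✓ — no duplicate uses among h, r, f, p
relevant: ✓ — none of h, r, f, p goes unused
unrestricted: ✓ — type-checks (A) and nothing is barred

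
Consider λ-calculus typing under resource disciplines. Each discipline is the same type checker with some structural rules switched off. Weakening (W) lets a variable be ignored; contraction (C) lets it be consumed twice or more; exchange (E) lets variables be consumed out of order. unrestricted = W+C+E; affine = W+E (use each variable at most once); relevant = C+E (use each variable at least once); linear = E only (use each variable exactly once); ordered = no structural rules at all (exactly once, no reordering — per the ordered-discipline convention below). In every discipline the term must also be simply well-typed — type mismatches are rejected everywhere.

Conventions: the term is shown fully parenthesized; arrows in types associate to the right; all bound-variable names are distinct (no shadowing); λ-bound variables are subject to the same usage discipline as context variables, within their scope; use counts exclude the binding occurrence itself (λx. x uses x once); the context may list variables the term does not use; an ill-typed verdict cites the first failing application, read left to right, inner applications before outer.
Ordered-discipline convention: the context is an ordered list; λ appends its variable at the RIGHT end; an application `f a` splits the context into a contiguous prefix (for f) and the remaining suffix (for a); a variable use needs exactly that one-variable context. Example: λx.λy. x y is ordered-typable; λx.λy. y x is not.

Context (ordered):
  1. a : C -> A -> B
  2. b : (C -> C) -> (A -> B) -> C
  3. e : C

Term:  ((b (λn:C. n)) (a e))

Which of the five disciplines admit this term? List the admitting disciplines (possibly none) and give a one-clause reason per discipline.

admitted in: linear, affine, relevant, unrestricted
variable uses: a=1, b=1, e=1, n (bound)=1
left-to-right use order: b, n, a, e
typing: the term checks, with type C
ordered: ✗ — use order b, n, a, e needs exchange
linear: ✓ — each of a, b, e, n used exactly once
affine: ✓ — at most one use each (a, b, e, n)
relevant: ✓ — at least one use each (a, b, e, n)
unrestricted: ✓ — well-typed at C; no restrictions here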